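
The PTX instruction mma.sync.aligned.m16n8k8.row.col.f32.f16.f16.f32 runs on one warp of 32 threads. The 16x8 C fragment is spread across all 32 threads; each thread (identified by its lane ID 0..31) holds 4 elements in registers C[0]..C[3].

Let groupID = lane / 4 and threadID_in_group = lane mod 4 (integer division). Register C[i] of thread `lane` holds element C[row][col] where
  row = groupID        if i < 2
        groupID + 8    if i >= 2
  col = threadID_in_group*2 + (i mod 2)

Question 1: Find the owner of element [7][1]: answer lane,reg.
28,1

r=7⇒gr=7,Rb=0  c=1⇒th=0,odd=1
L=7*4+0=28  i=0*2+1=1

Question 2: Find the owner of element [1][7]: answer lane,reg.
7,1

r=1→G=1,rhi=0  c=7→T=3,p=1
L=1*4+3=7  i=0*2+1=1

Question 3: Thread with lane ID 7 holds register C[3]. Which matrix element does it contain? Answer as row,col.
lane 7: G=1 (7/4), T=3 (7%4)
i=3: r=1+8=9, c=3*2+1=7

9,7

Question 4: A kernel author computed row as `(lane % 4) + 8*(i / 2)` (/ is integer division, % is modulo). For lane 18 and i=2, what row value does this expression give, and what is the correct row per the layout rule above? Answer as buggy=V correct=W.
`(lane % 4) + 8*(i / 2)`[18,2]→10
lane 18: G=4 (18/4), T=2 (18%4)
i=2: r=4+8=12, c=2*2+0=4
row: 10 vs 12

buggy=10 correct=12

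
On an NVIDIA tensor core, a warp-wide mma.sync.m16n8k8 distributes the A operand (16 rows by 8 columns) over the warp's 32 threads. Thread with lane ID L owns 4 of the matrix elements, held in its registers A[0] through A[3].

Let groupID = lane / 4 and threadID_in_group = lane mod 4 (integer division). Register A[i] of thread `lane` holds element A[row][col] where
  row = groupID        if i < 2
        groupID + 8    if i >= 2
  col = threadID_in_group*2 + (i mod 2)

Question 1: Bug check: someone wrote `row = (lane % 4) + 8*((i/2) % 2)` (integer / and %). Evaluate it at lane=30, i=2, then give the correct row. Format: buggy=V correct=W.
buggy=10 correct=15

`(lane % 4) + 8*((i/2) % 2)`[30,2]->10
lane 30->30/4=7, 30 mod 4=2
i=2  r:7+8->15  c:2·2+0->4
row: 10 vs 15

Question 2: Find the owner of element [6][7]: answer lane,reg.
r:6=>grp=6,rB=0  c:7=>tig=3,lo=1
L=6*4+3=27  i=0*2+1=1

27,1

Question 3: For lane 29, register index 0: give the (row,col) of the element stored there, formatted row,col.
7,2

29: gid=7,tid=1
[0] (7+0,1*2+0) = (7,2)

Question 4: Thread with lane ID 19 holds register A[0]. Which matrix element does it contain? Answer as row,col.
4,6

L=19=>grp=19>>2=4, tig=19&3=3
[0]=>row 4+0=4  col 3·2+0=6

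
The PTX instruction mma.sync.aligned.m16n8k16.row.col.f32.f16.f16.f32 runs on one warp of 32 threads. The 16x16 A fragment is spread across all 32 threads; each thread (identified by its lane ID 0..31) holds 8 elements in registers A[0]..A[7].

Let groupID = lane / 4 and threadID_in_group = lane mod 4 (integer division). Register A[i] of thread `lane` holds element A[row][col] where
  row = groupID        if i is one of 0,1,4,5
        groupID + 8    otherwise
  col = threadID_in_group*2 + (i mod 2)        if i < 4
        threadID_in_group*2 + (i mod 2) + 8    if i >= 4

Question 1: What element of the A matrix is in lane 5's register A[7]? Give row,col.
lane 5: g=1 (5/4), t=1 (5%4)
i=7: r=1+8=9, c=1*2+1+8=11

9,11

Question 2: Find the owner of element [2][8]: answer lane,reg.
r: 2->gid=2,r8=0  c: 8->c8=1,tid=0,i&1=0
L=2*4+0=8  i=1*4+0*2+0=4

8,4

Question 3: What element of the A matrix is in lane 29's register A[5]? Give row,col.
7,11

lane 29->29/4=7, 29 mod 4=1
i=5  r:7+0->7  c:2·1+1+8->11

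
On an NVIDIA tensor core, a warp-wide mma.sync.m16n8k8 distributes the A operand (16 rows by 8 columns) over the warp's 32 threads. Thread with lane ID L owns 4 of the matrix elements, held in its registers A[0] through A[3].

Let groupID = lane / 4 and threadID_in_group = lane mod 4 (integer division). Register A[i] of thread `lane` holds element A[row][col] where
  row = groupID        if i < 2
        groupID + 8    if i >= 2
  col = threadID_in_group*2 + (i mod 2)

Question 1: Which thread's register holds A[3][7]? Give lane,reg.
r:3=>grp=3,rB=0  c:7=>tig=3,lo=1
L=3*4+3=15  i=0*2+1=1

15,1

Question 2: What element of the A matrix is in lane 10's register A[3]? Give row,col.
10,5

lane 10: gid=2 (10/4), tid=2 (10%4)
i=3: r=2+8=10, c=2*2+1=5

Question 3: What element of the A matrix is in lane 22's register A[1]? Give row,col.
lane 22→22/4=5, 22 mod 4=2
i=1  r:5+0→5  c:2·2+1→5

5,5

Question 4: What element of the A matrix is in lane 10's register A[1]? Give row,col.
lane 10: gid=2 (10/4), tid=2 (10%4)
i=1: r=2+0=2, c=2*2+1=5

2,5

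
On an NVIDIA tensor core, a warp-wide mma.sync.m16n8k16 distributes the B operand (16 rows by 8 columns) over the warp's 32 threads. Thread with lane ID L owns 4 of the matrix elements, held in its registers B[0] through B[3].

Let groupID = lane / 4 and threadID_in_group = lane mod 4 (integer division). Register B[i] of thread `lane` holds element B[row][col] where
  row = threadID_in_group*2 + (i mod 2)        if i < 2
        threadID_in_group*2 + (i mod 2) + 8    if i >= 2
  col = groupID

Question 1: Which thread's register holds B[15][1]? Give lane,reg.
c:1=>grp=1  r:15=>rB=1,tig=3,lo=1
L=1*4+3=7  i=1*2+1=3

7,3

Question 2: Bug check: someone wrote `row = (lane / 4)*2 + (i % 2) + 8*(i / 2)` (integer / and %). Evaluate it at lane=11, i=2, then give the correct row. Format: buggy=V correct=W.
`(lane / 4)*2 + (i % 2) + 8*(i / 2)`[11,2]⇒12
11: gr=2,th=3
[2] (3*2+0+8,2) = (14,2)
row: 12 vs 14

buggy=12 correct=14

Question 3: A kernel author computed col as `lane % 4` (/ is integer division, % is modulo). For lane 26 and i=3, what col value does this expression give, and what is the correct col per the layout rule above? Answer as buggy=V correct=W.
buggy=2 correct=6

`lane % 4`[26,3]->2
L=26->gid=26>>2=6, tid=26&3=2
[3]->row 2·2+1+8=13  col gid=6
col: 2 vs 6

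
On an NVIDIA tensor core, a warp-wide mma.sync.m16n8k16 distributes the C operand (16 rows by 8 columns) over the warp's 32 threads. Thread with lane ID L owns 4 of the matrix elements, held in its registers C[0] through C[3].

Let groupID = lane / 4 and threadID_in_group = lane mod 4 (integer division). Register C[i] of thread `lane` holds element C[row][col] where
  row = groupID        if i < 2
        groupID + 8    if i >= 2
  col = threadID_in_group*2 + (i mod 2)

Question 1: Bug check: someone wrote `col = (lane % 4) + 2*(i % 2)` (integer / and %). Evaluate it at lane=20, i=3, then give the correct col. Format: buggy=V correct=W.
`(lane % 4) + 2*(i % 2)`[20,3]=>2
20: grp=5,tig=0
[3] (5+8,0*2+1) = (13,1)
col: 2 vs 1

buggy=2 correct=1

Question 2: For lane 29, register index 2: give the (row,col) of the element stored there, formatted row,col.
lane 29=>29/4=7, 29 mod 4=1
i=2  r:7+8=>15  c:2·1+0=>2

15,2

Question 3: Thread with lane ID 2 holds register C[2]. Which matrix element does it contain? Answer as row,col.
lane 2: gid=0 (2/4), tid=2 (2%4)
i=2: r=0+8=8, c=2*2+0=4

8,4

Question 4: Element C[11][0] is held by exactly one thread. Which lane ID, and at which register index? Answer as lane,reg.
r: 11->gid=3,r8=1  c: 0->tid=0,i&1=0
L=3*4+0=12  i=1*2+0=2

12,2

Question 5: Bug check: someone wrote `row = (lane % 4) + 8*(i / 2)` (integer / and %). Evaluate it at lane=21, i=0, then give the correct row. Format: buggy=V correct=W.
buggy=1 correct=5

`(lane % 4) + 8*(i / 2)`[21,0]→1
21: G=5,T=1
[0] (5+0,1*2+0) = (5,2)
row: 1 vs 5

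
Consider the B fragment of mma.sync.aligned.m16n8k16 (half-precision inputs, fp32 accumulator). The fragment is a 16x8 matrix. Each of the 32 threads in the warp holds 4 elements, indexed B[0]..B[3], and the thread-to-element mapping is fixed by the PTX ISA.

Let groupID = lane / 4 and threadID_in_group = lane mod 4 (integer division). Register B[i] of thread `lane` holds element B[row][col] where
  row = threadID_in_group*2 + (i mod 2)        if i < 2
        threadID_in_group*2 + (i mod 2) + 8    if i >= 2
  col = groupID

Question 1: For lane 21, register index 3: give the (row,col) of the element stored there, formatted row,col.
lane 21: gid=5 (21/4), tid=1 (21%4)
i=3: r=1*2+1+8=11, c=gid=5

11,5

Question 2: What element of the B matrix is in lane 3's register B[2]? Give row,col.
14,0

3: gid=0,tid=3
[2] (3*2+0+8,0) = (14,0)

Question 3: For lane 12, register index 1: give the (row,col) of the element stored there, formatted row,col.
1,3

lane 12: grp=3 (12/4), tig=0 (12%4)
i=1: r=0*2+1+0=1, c=grp=3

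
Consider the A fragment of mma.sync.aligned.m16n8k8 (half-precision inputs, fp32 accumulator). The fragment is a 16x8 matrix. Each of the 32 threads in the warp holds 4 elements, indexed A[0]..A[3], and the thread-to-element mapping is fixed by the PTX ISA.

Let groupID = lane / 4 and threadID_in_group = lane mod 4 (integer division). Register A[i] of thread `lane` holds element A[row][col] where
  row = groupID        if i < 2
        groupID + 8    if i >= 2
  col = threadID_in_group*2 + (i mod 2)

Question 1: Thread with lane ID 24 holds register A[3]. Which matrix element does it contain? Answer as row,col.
L=24=>grp=24>>2=6, tig=24&3=0
[3]=>row 6+8=14  col 0·2+1=1

14,1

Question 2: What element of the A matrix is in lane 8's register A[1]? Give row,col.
L=8->g=8>>2=2, t=8&3=0
[1]->row 2+0=2  col 0·2+1=1

2,1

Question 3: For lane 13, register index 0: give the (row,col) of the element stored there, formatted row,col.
3,2

lane 13⇒13/4=3, 13 mod 4=1
i=0  r:3+0⇒3  c:2·1+0⇒2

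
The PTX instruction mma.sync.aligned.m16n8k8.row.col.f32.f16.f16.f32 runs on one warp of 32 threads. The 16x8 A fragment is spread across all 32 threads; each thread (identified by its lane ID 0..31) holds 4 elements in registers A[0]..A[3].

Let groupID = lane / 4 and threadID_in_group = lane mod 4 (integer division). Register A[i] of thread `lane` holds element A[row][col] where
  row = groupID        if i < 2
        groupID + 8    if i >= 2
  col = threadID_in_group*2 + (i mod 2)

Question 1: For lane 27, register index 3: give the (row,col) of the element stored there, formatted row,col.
14,7

lane 27->27/4=6, 27 mod 4=3
i=3  r:6+8->14  c:2·3+1->7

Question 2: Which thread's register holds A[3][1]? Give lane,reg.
12,1

r=3→G=3,rhi=0  c=1→T=0,p=1
L=3*4+0=12  i=0*2+1=1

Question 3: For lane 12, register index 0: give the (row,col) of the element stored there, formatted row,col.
12: G=3,T=0
[0] (3+0,0*2+0) = (3,0)

3,0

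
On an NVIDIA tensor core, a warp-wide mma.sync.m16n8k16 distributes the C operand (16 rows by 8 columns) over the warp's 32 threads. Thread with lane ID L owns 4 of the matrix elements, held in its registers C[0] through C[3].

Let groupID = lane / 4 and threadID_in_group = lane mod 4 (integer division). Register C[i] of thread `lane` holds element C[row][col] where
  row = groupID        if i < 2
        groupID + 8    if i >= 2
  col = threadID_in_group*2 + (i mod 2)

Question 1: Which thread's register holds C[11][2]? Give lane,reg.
13,2

r:11=>grp=3,rB=1  c:2=>tig=1,lo=0
L=3*4+1=13  i=1*2+0=2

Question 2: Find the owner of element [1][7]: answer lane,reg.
r=1→G=1,rhi=0  c=7→T=3,p=1
L=1*4+3=7  i=0*2+1=1

7,1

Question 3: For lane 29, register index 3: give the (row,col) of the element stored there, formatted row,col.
15,3

29: gr=7,th=1
[3] (7+8,1*2+1) = (15,3)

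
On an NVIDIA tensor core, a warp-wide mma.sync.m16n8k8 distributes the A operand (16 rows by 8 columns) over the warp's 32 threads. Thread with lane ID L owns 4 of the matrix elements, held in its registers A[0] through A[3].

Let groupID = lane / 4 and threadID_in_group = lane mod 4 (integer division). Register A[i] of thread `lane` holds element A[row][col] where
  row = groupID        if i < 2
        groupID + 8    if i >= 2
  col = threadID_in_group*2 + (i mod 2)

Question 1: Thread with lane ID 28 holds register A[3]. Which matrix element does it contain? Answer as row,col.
15,1

28: G=7,T=0
[3] (7+8,0*2+1) = (15,1)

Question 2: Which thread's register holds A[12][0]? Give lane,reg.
16,2

r=12⇒gr=4,Rb=1  c=0⇒th=0,odd=0
L=4*4+0=16  i=1*2+0=2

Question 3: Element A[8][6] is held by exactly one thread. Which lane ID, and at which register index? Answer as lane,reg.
3,2

r=8->g=0,rb=1  c=6->t=3,b0=0
L=0*4+3=3  i=1*2+0=2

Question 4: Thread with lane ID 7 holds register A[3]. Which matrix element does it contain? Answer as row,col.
9,7

lane 7->7/4=1, 7 mod 4=3
i=3  r:1+8->9  c:2·3+1->7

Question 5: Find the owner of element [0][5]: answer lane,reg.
2,1

r: 0->gid=0,r8=0  c: 5->tid=2,i&1=1
L=0*4+2=2  i=0*2+1=1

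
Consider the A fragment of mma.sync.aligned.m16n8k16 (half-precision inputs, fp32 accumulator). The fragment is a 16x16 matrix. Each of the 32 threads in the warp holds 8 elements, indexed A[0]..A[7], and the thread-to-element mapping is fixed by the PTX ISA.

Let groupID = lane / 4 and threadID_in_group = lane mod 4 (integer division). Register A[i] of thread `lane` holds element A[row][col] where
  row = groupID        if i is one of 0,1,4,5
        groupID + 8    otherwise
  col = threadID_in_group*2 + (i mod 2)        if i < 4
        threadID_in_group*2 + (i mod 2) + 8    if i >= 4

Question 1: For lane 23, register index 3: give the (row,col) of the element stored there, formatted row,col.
13,7

lane 23: G=5 (23/4), T=3 (23%4)
i=3: r=5+8=13, c=3*2+1+0=7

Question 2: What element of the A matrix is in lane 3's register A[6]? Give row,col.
3: gid=0,tid=3
[6] (0+8,3*2+0+8) = (8,14)

8,14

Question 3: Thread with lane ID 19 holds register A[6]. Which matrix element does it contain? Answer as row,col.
lane 19: gid=4 (19/4), tid=3 (19%4)
i=6: r=4+8=12, c=3*2+0+8=14

12,14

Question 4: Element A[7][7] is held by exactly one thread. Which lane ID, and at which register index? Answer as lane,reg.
r:7=>grp=7,rB=0  c:7=>cB=0,tig=3,lo=1
L=7*4+3=31  i=0*4+0*2+1=1

31,1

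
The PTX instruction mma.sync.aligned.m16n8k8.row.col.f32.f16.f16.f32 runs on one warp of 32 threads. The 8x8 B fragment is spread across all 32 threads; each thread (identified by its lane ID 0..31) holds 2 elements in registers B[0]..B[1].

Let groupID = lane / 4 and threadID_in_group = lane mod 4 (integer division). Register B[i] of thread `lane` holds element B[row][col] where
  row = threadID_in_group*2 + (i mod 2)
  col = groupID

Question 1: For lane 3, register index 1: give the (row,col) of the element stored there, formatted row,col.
7,0

lane 3->3/4=0, 3 mod 4=3
i=1  r:2·3+1->7  c:0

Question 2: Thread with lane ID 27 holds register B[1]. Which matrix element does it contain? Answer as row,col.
7,6

lane 27: gr=6 (27/4), th=3 (27%4)
i=1: r=3*2+1=7, c=gr=6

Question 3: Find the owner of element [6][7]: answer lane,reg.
c: 7->gid=7  r: 6->tid=3,i&1=0
L=7*4+3=31  i=0=0

31,0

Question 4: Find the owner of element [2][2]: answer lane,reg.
9,0

c: 2->gid=2  r: 2->tid=1,i&1=0
L=2*4+1=9  i=0=0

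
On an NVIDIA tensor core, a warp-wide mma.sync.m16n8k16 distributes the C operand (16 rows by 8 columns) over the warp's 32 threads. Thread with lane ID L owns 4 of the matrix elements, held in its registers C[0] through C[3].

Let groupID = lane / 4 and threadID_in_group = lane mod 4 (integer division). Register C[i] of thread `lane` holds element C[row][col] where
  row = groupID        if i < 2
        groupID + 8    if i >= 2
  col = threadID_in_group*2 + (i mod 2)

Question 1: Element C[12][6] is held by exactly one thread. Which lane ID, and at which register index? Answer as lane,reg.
r=12→G=4,rhi=1  c=6→T=3,p=0
L=4*4+3=19  i=1*2+0=2

19,2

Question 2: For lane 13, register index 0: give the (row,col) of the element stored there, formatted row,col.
L=13->g=13>>2=3, t=13&3=1
[0]->row 3+0=3  col 1·2+0=2

3,2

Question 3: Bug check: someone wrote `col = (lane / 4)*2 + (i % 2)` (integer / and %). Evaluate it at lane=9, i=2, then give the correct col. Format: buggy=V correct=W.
`(lane / 4)*2 + (i % 2)`[9,2]⇒4
lane 9⇒9/4=2, 9 mod 4=1
i=2  r:2+8⇒10  c:2·1+0⇒2
col: 4 vs 2

buggy=4 correct=2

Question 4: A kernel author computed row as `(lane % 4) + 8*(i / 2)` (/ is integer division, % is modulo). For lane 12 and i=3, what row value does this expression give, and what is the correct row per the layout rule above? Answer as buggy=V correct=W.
`(lane % 4) + 8*(i / 2)`[12,3]->8
lane 12: g=3 (12/4), t=0 (12%4)
i=3: r=3+8=11, c=0*2+1=1
row: 8 vs 11

buggy=8 correct=11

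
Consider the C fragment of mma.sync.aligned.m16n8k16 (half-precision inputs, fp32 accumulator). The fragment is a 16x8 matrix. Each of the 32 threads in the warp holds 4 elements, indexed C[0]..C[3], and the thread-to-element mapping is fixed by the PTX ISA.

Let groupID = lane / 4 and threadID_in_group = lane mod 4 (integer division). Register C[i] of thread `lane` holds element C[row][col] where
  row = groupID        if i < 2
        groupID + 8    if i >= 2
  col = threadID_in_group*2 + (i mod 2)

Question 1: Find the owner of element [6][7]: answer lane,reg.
27,1

r=6⇒gr=6,Rb=0  c=7⇒th=3,odd=1
L=6*4+3=27  i=0*2+1=1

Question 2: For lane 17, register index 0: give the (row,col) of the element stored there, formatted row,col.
4,2

lane 17->17/4=4, 17 mod 4=1
i=0  r:4+0->4  c:2·1+0->2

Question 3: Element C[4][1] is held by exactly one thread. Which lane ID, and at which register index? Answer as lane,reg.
r=4→G=4,rhi=0  c=1→T=0,p=1
L=4*4+0=16  i=0*2+1=1

16,1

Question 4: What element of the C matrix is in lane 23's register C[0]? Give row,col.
5,6

23: G=5,T=3
[0] (5+0,3*2+0) = (5,6)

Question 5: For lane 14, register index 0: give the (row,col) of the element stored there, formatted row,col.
3,4

L=14→G=14>>2=3, T=14&3=2
[0]→row 3+0=3  col 2·2+0=4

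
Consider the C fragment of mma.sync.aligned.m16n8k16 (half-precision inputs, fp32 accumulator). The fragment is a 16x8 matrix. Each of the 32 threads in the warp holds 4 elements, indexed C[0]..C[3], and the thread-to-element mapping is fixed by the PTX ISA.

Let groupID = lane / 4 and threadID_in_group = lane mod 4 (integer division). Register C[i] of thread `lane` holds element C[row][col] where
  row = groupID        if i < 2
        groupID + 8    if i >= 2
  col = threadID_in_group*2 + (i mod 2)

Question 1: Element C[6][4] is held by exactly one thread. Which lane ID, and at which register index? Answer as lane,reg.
r: 6->gid=6,r8=0  c: 4->tid=2,i&1=0
L=6*4+2=26  i=0*2+0=0

26,0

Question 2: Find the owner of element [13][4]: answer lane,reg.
22,2

r=13→G=5,rhi=1  c=4→T=2,p=0
L=5*4+2=22  i=1*2+0=2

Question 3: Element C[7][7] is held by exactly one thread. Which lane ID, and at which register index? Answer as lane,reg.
r=7->g=7,rb=0  c=7->t=3,b0=1
L=7*4+3=31  i=0*2+1=1

31,1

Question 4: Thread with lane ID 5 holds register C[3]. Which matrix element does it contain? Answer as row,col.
lane 5: grp=1 (5/4), tig=1 (5%4)
i=3: r=1+8=9, c=1*2+1=3

9,3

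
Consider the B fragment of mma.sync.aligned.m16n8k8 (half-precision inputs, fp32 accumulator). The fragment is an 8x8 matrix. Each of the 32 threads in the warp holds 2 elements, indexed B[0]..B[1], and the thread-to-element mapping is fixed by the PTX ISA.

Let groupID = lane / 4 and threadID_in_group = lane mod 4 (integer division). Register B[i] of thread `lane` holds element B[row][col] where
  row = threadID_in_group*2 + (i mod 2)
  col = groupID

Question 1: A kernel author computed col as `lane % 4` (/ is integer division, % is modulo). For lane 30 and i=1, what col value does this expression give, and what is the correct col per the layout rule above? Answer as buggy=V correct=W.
`lane % 4`[30,1]->2
L=30->g=30>>2=7, t=30&3=2
[1]->row 2·2+1=5  col g=7
col: 2 vs 7

buggy=2 correct=7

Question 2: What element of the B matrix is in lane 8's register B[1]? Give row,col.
L=8->g=8>>2=2, t=8&3=0
[1]->row 0·2+1=1  col g=2

1,2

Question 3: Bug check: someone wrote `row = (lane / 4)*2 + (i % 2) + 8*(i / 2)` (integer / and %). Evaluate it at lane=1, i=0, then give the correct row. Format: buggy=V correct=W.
`(lane / 4)*2 + (i % 2) + 8*(i / 2)`[1,0]=>0
lane 1=>1/4=0, 1 mod 4=1
i=0  r:2·1+0=>2  c:0
row: 0 vs 2

buggy=0 correct=2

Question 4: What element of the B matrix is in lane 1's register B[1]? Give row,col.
lane 1: G=0 (1/4), T=1 (1%4)
i=1: r=1*2+1=3, c=G=0

3,0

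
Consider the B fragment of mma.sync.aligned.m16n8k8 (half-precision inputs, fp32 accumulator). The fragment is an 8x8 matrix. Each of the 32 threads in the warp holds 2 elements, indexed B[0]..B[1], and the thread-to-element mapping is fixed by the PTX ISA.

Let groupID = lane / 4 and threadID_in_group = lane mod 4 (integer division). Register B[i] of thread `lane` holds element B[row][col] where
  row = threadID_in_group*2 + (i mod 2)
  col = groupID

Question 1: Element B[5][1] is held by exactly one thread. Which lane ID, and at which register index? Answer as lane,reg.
c=1→G=1  r=5→T=2,p=1
L=1*4+2=6  i=1=1

6,1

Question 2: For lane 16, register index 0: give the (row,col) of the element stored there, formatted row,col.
lane 16: grp=4 (16/4), tig=0 (16%4)
i=0: r=0*2+0=0, c=grp=4

0,4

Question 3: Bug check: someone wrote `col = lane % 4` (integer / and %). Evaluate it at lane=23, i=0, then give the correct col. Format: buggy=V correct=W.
`lane % 4`[23,0]=>3
lane 23=>23/4=5, 23 mod 4=3
i=0  r:2·3+0=>6  c:5
col: 3 vs 5

buggy=3 correct=5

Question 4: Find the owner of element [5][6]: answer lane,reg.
26,1

c:6=>grp=6  r:5=>tig=2,lo=1
L=6*4+2=26  i=1=1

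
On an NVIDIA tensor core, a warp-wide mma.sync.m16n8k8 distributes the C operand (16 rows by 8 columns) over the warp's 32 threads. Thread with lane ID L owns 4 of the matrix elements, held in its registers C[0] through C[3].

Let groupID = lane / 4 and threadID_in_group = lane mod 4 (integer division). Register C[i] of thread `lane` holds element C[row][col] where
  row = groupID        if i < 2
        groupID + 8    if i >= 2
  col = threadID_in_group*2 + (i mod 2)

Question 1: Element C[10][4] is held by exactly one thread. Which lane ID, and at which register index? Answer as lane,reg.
10,2

r=10⇒gr=2,Rb=1  c=4⇒th=2,odd=0
L=2*4+2=10  i=1*2+0=2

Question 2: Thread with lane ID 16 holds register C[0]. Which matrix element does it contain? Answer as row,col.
4,0

16: G=4,T=0
[0] (4+0,0*2+0) = (4,0)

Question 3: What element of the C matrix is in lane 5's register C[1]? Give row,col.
lane 5⇒5/4=1, 5 mod 4=1
i=1  r:1+0⇒1  c:2·1+1⇒3

1,3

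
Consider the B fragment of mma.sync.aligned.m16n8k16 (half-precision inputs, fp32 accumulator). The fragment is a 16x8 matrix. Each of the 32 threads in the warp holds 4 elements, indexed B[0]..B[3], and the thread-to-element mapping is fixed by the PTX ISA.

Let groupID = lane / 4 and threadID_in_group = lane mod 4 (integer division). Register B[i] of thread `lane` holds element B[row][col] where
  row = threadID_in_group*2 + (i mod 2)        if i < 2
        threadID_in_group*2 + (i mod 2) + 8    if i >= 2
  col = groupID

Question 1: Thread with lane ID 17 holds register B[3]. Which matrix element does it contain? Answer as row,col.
11,4

lane 17: gid=4 (17/4), tid=1 (17%4)
i=3: r=1*2+1+8=11, c=gid=4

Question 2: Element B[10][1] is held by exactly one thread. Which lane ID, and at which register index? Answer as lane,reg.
c=1→G=1  r=10→rhi=1,T=1,p=0
L=1*4+1=5  i=1*2+0=2

5,2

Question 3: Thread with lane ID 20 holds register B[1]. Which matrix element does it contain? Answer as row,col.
L=20→G=20>>2=5, T=20&3=0
[1]→row 0·2+1+0=1  col G=5

1,5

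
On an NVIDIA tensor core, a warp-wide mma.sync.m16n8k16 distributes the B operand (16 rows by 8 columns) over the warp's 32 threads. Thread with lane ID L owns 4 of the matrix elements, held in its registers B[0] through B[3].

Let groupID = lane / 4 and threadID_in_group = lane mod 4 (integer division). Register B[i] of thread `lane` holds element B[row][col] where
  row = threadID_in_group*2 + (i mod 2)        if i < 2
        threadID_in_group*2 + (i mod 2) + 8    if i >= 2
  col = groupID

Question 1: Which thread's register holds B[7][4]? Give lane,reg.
19,1

c=4->g=4  r=7->rb=0,t=3,b0=1
L=4*4+3=19  i=0*2+1=1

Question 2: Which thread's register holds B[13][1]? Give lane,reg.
6,3

c=1→G=1  r=13→rhi=1,T=2,p=1
L=1*4+2=6  i=1*2+1=3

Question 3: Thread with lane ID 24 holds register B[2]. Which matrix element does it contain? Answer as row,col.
8,6

24: grp=6,tig=0
[2] (0*2+0+8,6) = (8,6)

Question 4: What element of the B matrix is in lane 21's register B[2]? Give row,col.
21: grp=5,tig=1
[2] (1*2+0+8,5) = (10,5)

10,5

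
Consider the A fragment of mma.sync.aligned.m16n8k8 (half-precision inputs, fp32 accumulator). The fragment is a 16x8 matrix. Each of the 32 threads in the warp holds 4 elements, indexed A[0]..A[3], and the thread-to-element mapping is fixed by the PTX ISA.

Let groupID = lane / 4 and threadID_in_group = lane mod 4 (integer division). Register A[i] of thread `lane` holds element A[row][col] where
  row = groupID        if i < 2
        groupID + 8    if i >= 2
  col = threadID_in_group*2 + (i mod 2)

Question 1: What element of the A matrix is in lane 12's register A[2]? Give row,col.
lane 12→12/4=3, 12 mod 4=0
i=2  r:3+8→11  c:2·0+0→0

11,0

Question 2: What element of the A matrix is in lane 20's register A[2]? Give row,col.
20: g=5,t=0
[2] (5+8,0*2+0) = (13,0)

13,0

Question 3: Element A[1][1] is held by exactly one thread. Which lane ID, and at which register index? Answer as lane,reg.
4,1

r: 1->gid=1,r8=0  c: 1->tid=0,i&1=1
L=1*4+0=4  i=0*2+1=1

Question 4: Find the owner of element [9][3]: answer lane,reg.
r=9→G=1,rhi=1  c=3→T=1,p=1
L=1*4+1=5  i=1*2+1=3

5,3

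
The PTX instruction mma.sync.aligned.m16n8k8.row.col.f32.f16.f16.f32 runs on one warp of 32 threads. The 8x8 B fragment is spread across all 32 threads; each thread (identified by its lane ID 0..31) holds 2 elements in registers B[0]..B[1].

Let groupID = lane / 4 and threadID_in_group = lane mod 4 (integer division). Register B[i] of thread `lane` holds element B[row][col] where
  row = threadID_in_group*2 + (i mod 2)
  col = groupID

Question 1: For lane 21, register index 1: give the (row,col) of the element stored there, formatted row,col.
lane 21: gid=5 (21/4), tid=1 (21%4)
i=1: r=1*2+1=3, c=gid=5

3,5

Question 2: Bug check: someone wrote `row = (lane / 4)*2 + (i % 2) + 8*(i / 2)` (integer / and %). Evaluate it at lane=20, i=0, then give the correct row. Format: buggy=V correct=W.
`(lane / 4)*2 + (i % 2) + 8*(i / 2)`[20,0]=>10
20: grp=5,tig=0
[0] (0*2+0,5) = (0,5)
row: 10 vs 0

buggy=10 correct=0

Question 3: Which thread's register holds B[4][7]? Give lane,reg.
c=7->g=7  r=4->t=2,b0=0
L=7*4+2=30  i=0=0

30,0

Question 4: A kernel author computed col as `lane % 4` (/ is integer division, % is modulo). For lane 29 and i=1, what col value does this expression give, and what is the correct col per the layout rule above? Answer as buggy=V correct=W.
buggy=1 correct=7

`lane % 4`[29,1]->1
29: gid=7,tid=1
[1] (1*2+1,7) = (3,7)
col: 1 vs 7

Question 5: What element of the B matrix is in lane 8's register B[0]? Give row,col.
0,2

8: G=2,T=0
[0] (0*2+0,2) = (0,2)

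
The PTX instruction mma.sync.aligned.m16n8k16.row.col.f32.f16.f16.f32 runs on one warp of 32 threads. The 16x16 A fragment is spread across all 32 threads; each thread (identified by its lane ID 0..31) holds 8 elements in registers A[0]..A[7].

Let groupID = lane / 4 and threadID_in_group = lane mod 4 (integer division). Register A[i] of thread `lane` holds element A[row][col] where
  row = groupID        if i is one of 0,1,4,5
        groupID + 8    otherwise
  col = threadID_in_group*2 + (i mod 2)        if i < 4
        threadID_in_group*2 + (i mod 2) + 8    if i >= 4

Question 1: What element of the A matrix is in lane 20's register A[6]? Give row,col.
13,8

L=20->g=20>>2=5, t=20&3=0
[6]->row 5+8=13  col 0·2+0+8=8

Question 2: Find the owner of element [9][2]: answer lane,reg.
r:9=>grp=1,rB=1  c:2=>cB=0,tig=1,lo=0
L=1*4+1=5  i=0*4+1*2+0=2

5,2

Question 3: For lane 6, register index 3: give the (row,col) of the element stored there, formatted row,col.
9,5

lane 6: G=1 (6/4), T=2 (6%4)
i=3: r=1+8=9, c=2*2+1+0=5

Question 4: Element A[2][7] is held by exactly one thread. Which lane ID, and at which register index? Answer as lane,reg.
r=2->g=2,rb=0  c=7->cb=0,t=3,b0=1
L=2*4+3=11  i=0*4+0*2+1=1

11,1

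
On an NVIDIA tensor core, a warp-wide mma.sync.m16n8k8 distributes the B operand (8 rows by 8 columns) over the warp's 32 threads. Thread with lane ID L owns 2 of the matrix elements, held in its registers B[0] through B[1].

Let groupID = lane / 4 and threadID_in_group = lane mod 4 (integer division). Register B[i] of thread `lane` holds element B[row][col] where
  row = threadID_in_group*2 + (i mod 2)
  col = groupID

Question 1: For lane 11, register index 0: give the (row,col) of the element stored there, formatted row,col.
11: G=2,T=3
[0] (3*2+0,2) = (6,2)

6,2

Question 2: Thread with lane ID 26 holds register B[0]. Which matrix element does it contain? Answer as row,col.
lane 26=>26/4=6, 26 mod 4=2
i=0  r:2·2+0=>4  c:6

4,6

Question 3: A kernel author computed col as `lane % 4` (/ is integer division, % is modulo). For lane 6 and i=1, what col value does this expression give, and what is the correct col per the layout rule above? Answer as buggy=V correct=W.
buggy=2 correct=1

`lane % 4`[6,1]→2
lane 6→6/4=1, 6 mod 4=2
i=1  r:2·2+1→5  c:1
col: 2 vs 1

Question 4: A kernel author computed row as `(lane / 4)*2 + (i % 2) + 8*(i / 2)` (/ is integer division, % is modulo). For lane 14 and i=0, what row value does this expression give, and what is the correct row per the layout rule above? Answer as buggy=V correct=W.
buggy=6 correct=4

`(lane / 4)*2 + (i % 2) + 8*(i / 2)`[14,0]=>6
lane 14: grp=3 (14/4), tig=2 (14%4)
i=0: r=2*2+0=4, c=grp=3
row: 6 vs 4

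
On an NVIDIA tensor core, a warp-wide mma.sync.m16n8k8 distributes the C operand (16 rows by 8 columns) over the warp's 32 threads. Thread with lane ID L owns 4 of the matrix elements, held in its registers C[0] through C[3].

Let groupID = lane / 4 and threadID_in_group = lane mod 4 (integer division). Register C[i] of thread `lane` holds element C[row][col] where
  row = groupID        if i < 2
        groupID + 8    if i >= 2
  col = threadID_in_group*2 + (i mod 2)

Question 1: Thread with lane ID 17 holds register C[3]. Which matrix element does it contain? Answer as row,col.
12,3

lane 17: G=4 (17/4), T=1 (17%4)
i=3: r=4+8=12, c=1*2+1=3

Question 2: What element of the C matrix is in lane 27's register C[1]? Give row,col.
6,7

L=27->gid=27>>2=6, tid=27&3=3
[1]->row 6+0=6  col 3·2+1=7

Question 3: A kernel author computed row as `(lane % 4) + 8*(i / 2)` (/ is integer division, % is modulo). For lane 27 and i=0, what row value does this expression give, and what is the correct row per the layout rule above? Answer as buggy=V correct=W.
`(lane % 4) + 8*(i / 2)`[27,0]=>3
lane 27=>27/4=6, 27 mod 4=3
i=0  r:6+0=>6  c:2·3+0=>6
row: 3 vs 6

buggy=3 correct=6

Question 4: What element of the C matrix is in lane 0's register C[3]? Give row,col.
8,1

lane 0⇒0/4=0, 0 mod 4=0
i=3  r:0+8⇒8  c:2·0+1⇒1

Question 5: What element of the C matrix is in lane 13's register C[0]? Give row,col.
3,2

lane 13: G=3 (13/4), T=1 (13%4)
i=0: r=3+0=3, c=1*2+0=2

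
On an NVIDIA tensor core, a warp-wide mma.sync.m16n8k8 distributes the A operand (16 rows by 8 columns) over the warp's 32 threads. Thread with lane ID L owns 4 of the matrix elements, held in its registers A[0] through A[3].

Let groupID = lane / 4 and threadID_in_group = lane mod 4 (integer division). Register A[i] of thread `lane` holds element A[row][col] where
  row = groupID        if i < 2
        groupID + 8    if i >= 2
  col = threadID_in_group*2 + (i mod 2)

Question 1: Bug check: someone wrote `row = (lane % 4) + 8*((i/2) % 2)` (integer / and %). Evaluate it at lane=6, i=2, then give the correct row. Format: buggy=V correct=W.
buggy=10 correct=9

`(lane % 4) + 8*((i/2) % 2)`[6,2]=>10
L=6=>grp=6>>2=1, tig=6&3=2
[2]=>row 1+8=9  col 2·2+0=4
row: 10 vs 9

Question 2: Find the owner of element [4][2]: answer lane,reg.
17,0

r: 4->gid=4,r8=0  c: 2->tid=1,i&1=0
L=4*4+1=17  i=0*2+0=0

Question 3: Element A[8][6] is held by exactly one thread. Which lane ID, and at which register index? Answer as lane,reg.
r=8->g=0,rb=1  c=6->t=3,b0=0
L=0*4+3=3  i=1*2+0=2

3,2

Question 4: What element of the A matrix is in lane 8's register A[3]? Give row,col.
L=8->g=8>>2=2, t=8&3=0
[3]->row 2+8=10  col 0·2+1=1

10,1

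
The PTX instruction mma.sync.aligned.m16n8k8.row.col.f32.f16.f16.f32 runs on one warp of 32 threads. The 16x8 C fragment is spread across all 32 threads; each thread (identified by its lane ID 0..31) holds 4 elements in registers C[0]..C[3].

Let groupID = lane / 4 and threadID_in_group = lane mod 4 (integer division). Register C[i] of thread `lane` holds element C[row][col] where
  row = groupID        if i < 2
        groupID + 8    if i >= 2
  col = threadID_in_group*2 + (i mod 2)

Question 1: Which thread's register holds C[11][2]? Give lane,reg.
13,2

r=11→G=3,rhi=1  c=2→T=1,p=0
L=3*4+1=13  i=1*2+0=2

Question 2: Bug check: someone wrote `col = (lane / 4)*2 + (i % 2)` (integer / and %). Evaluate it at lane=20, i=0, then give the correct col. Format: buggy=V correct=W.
buggy=10 correct=0

`(lane / 4)*2 + (i % 2)`[20,0]→10
lane 20→20/4=5, 20 mod 4=0
i=0  r:5+0→5  c:2·0+0→0
col: 10 vs 0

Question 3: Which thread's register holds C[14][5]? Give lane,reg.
r=14->g=6,rb=1  c=5->t=2,b0=1
L=6*4+2=26  i=1*2+1=3

26,3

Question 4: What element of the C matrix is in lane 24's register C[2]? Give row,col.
14,0

lane 24: gid=6 (24/4), tid=0 (24%4)
i=2: r=6+8=14, c=0*2+0=0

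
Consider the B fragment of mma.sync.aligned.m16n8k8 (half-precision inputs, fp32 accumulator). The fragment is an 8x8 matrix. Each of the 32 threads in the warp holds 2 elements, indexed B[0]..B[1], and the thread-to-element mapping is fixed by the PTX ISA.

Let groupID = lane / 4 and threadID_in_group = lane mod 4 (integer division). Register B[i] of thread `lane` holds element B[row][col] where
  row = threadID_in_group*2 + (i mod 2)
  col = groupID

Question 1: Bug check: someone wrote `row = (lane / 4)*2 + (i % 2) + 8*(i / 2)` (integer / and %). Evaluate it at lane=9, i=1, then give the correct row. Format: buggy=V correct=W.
`(lane / 4)*2 + (i % 2) + 8*(i / 2)`[9,1]=>5
lane 9: grp=2 (9/4), tig=1 (9%4)
i=1: r=1*2+1=3, c=grp=2
row: 5 vs 3

buggy=5 correct=3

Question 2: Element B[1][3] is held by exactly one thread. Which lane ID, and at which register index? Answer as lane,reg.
c=3->g=3  r=1->t=0,b0=1
L=3*4+0=12  i=1=1

12,1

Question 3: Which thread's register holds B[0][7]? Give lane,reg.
c=7->g=7  r=0->t=0,b0=0
L=7*4+0=28  i=0=0

28,0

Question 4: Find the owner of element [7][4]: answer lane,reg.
19,1

c: 4->gid=4  r: 7->tid=3,i&1=1
L=4*4+3=19  i=1=1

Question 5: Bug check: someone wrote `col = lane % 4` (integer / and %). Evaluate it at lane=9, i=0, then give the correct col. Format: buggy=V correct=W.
`lane % 4`[9,0]→1
9: G=2,T=1
[0] (1*2+0,2) = (2,2)
col: 1 vs 2

buggy=1 correct=2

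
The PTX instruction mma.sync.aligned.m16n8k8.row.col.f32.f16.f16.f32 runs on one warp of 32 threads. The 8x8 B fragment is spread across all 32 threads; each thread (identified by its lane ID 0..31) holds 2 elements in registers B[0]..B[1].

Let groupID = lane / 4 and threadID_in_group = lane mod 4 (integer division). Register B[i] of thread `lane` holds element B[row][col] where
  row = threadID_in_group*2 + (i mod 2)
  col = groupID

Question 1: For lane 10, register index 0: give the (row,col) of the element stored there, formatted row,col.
4,2

lane 10: grp=2 (10/4), tig=2 (10%4)
i=0: r=2*2+0=4, c=grp=2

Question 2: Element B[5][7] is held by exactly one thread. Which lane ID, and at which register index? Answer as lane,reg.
c:7=>grp=7  r:5=>tig=2,lo=1
L=7*4+2=30  i=1=1

30,1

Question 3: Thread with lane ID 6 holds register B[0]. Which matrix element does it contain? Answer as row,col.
lane 6⇒6/4=1, 6 mod 4=2
i=0  r:2·2+0⇒4  c:1

4,1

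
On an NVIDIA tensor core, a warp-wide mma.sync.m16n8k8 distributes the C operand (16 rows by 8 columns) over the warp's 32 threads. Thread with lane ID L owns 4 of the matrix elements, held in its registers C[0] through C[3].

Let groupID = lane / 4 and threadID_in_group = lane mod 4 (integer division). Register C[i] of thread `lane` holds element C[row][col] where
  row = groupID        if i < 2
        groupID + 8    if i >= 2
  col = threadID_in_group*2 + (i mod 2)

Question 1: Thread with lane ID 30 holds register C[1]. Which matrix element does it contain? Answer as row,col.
7,5

lane 30: grp=7 (30/4), tig=2 (30%4)
i=1: r=7+0=7, c=2*2+1=5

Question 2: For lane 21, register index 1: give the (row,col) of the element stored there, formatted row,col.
5,3

lane 21: G=5 (21/4), T=1 (21%4)
i=1: r=5+0=5, c=1*2+1=3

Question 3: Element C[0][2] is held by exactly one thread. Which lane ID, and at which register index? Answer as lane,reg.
1,0

r=0⇒gr=0,Rb=0  c=2⇒th=1,odd=0
L=0*4+1=1  i=0*2+0=0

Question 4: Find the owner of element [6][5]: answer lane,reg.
r=6→G=6,rhi=0  c=5→T=2,p=1
L=6*4+2=26  i=0*2+1=1

26,1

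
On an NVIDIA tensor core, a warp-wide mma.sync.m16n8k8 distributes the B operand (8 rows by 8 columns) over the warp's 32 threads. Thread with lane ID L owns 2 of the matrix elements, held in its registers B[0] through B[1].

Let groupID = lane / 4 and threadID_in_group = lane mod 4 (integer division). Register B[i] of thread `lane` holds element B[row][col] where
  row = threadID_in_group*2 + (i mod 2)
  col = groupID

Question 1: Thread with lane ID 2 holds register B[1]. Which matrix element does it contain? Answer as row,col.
2: gid=0,tid=2
[1] (2*2+1,0) = (5,0)

5,0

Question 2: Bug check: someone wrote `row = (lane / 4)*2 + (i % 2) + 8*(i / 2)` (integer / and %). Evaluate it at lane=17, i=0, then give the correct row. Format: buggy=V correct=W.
buggy=8 correct=2

`(lane / 4)*2 + (i % 2) + 8*(i / 2)`[17,0]=>8
17: grp=4,tig=1
[0] (1*2+0,4) = (2,4)
row: 8 vs 2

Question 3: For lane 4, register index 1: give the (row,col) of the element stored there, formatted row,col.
1,1

lane 4: grp=1 (4/4), tig=0 (4%4)
i=1: r=0*2+1=1, c=grp=1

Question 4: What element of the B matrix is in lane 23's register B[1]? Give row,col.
L=23->g=23>>2=5, t=23&3=3
[1]->row 3·2+1=7  col g=5

7,5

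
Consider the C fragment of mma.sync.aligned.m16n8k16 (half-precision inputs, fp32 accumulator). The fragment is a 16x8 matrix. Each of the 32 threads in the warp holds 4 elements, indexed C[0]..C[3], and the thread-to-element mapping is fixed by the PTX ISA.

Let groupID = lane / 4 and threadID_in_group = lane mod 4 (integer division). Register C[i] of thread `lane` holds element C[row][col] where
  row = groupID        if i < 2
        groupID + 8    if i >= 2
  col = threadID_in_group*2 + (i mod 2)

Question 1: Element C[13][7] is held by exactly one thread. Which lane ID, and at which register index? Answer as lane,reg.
23,3

r=13⇒gr=5,Rb=1  c=7⇒th=3,odd=1
L=5*4+3=23  i=1*2+1=3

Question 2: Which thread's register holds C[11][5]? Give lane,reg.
r: 11->gid=3,r8=1  c: 5->tid=2,i&1=1
L=3*4+2=14  i=1*2+1=3

14,3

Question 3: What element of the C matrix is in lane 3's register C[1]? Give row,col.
lane 3->3/4=0, 3 mod 4=3
i=1  r:0+0->0  c:2·3+1->7

0,7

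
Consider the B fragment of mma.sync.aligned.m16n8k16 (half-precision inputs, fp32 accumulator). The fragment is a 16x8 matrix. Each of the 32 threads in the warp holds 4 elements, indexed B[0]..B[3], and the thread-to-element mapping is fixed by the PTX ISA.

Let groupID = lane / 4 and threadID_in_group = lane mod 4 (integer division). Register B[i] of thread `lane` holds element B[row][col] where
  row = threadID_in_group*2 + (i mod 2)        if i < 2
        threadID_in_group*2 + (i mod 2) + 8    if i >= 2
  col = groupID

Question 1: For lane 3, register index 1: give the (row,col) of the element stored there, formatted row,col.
7,0

L=3->gid=3>>2=0, tid=3&3=3
[1]->row 3·2+1+0=7  col gid=0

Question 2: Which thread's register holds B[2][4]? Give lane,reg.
17,0

c=4->g=4  r=2->rb=0,t=1,b0=0
L=4*4+1=17  i=0*2+0=0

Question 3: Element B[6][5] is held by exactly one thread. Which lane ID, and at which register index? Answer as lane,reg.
23,0

c=5⇒gr=5  r=6⇒Rb=0,th=3,odd=0
L=5*4+3=23  i=0*2+0=0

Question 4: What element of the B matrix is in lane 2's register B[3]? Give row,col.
13,0

L=2->g=2>>2=0, t=2&3=2
[3]->row 2·2+1+8=13  col g=0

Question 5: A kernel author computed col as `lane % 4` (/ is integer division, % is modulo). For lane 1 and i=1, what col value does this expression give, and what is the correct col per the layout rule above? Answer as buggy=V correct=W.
`lane % 4`[1,1]->1
1: g=0,t=1
[1] (1*2+1+0,0) = (3,0)
col: 1 vs 0

buggy=1 correct=0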